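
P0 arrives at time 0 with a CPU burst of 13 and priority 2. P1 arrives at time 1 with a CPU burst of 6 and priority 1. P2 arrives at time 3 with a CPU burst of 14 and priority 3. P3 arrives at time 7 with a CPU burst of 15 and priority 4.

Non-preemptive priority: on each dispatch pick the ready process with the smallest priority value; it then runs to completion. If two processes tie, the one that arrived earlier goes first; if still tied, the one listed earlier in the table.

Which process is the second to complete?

Gantt: | P0 0-13 | P1 13-19 | P2 19-33 | P3 33-48 |
Completion: P0=13  P1=19  P2=33  P3=48
Finish order: P0 → P1 → P2 → P3

P1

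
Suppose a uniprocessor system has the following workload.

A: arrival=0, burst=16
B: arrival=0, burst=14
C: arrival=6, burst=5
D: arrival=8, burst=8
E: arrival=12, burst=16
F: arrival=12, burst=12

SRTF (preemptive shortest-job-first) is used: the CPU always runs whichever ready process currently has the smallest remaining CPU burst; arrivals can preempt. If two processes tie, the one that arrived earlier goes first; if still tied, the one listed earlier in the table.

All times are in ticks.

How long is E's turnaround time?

Timeline: | B 0-6 | C 6-11 | B 11-19 | D 19-27 | F 27-39 | A 39-55 | E 55-71 |
Completion: A=55  B=19  C=11  D=27  E=71  F=39
Turnaround(E) = completion − arrival = 71 − 12 = 59

59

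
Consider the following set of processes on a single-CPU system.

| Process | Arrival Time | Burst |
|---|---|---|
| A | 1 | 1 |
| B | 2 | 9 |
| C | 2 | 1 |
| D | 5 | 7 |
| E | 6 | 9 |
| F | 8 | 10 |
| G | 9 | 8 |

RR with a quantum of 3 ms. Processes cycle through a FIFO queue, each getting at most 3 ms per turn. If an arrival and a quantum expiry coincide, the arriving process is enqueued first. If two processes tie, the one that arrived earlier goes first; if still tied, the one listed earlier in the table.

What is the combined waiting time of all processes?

125

Gantt: | idle 0-1 | A 1-2 | B 2-5 | C 5-6 | D 6-9 | B 9-12 | E 12-15 | F 15-18 | G 18-21 | D 21-24 | B 24-27 | E 27-30 | F 30-33 | G 33-36 | D 36-37 | E 37-40 | F 40-43 | G 43-45 | F 45-46 |
Completion: A=2  B=27  C=6  D=37  E=40  F=46  G=45
Turnaround (C−A): A=1  B=25  C=4  D=32  E=34  F=38  G=36
Waiting = turnaround − burst: A=0, B=16, C=3, D=25, E=25, F=28, G=28
Total waiting = 0 + 16 + 3 + 25 + 25 + 28 + 28 = 125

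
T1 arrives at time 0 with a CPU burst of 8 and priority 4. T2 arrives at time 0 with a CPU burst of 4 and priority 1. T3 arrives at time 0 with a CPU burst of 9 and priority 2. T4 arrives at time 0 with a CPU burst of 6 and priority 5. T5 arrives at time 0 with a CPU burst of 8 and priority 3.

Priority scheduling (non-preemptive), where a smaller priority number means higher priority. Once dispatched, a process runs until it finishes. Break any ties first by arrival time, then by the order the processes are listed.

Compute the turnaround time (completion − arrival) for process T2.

Timeline: | T2 0-4 | T3 4-13 | T5 13-21 | T1 21-29 | T4 29-35 |
Completion: T1=29  T2=4  T3=13  T4=35  T5=21
Turnaround (C−A): T1=29  T2=4  T3=13  T4=35  T5=21
Turnaround(T2) = completion − arrival = 4 − 0 = 4

4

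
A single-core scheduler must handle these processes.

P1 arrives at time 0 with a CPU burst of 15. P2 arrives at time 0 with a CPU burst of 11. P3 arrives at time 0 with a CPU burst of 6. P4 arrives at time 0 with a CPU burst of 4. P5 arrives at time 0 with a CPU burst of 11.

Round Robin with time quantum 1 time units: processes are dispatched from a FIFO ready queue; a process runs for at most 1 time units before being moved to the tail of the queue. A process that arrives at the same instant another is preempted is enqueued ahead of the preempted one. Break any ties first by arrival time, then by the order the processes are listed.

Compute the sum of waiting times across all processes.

Timeline: | P1 0-1 | P2 1-2 | P3 2-3 | P4 3-4 | P5 4-5 | P1 5-6 | P2 6-7 | P3 7-8 | P4 8-9 | P5 9-10 | P1 10-11 | P2 11-12 | P3 12-13 | P4 13-14 | P5 14-15 | P1 15-16 | P2 16-17 | P3 17-18 | P4 18-19 | P5 19-20 | P1 20-21 | P2 21-22 | P3 22-23 | P5 23-24 | P1 24-25 | P2 25-26 | P3 26-27 | P5 27-28 | P1 28-29 | P2 29-30 | P5 30-31 | P1 31-32 | P2 32-33 | P5 33-34 | P1 34-35 | P2 35-36 | P5 36-37 | P1 37-38 | P2 38-39 | P5 39-40 | P1 40-41 | P2 41-42 | P5 42-43 | P1 43-47 |
Completion: P1=47  P2=42  P3=27  P4=19  P5=43
Turnaround (C−A): P1=47  P2=42  P3=27  P4=19  P5=43
Waiting = turnaround − burst: P1=32, P2=31, P3=21, P4=15, P5=32
Total waiting = 32 + 31 + 21 + 15 + 32 = 131

131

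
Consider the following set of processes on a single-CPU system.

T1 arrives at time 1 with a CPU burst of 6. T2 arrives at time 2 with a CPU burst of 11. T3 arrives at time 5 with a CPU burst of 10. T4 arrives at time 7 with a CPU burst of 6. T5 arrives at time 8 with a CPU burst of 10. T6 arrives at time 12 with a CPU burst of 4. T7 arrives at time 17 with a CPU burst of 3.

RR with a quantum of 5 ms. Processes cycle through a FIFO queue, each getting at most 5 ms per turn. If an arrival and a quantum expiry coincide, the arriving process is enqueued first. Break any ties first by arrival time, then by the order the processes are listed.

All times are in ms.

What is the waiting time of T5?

Timeline: | idle 0-1 | T1 1-6 | T2 6-11 | T3 11-16 | T1 16-17 | T4 17-22 | T5 22-27 | T2 27-32 | T6 32-36 | T3 36-41 | T7 41-44 | T4 44-45 | T5 45-50 | T2 50-51 |
Completion: T1=17  T2=51  T3=41  T4=45  T5=50  T6=36  T7=44
Turnaround (C−A): T1=16  T2=49  T3=36  T4=38  T5=42  T6=24  T7=27
Waiting(T5) = turnaround − burst = 42 − 10 = 32

32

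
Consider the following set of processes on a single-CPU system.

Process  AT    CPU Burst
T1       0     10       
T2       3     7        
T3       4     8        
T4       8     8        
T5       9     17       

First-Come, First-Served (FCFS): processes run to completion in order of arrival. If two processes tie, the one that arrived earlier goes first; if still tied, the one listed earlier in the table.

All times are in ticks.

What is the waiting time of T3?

Schedule: | T1 0-10 | T2 10-17 | T3 17-25 | T4 25-33 | T5 33-50 |
Completion: T1=10  T2=17  T3=25  T4=33  T5=50
Waiting(T3) = turnaround − burst = 21 − 8 = 13

13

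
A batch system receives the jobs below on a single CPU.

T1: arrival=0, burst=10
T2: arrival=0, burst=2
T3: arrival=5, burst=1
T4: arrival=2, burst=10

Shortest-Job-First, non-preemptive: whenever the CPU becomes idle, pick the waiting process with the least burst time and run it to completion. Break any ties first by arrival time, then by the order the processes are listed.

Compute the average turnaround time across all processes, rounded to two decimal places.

Gantt: | T2 0-2 | T1 2-12 | T3 12-13 | T4 13-23 |
Completion: T1=12  T2=2  T3=13  T4=23
Turnaround times: T1=12, T2=2, T3=8, T4=21
Average turnaround = (12+2+8+21) / 4 = 43/4 = 10.75

10.75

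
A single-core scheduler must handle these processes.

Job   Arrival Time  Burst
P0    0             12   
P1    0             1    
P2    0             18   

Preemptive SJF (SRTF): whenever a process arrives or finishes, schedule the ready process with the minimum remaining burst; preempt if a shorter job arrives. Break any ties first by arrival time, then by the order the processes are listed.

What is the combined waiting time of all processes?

14

Gantt: | P1 0-1 | P0 1-13 | P2 13-31 |
Completion: P0=13  P1=1  P2=31
Waiting = turnaround − burst: P0=1, P1=0, P2=13
Total waiting = 1 + 0 + 13 = 14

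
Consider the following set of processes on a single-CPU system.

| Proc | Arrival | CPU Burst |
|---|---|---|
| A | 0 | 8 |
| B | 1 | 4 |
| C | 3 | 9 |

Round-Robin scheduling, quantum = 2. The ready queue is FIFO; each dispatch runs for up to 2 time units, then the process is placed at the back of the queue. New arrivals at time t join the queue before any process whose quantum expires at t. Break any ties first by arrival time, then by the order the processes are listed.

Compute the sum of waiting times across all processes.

22

Schedule: | A 0-2 | B 2-4 | A 4-6 | C 6-8 | B 8-10 | A 10-12 | C 12-14 | A 14-16 | C 16-21 |
Completion: A=16  B=10  C=21
Turnaround (C−A): A=16  B=9  C=18
Waiting = turnaround − burst: A=8, B=5, C=9
Total waiting = 8 + 5 + 9 = 22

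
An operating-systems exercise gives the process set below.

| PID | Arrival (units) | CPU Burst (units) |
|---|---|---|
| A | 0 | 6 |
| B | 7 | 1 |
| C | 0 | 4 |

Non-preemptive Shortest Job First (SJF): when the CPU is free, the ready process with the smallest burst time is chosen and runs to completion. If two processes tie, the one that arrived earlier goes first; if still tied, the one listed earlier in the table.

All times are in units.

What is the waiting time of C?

Timeline: | C 0-4 | A 4-10 | B 10-11 |
Completion: A=10  B=11  C=4
Turnaround (C−A): A=10  B=4  C=4
Waiting(C) = turnaround − burst = 4 − 4 = 0

0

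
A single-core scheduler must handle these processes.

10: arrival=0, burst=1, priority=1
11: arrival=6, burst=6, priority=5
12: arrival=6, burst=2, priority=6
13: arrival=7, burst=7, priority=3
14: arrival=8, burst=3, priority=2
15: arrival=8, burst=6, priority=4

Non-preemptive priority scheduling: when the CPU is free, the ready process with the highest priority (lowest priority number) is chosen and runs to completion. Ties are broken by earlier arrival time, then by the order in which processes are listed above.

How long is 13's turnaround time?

Schedule: | 10 0-1 | idle 1-6 | 11 6-12 | 14 12-15 | 13 15-22 | 15 22-28 | 12 28-30 |
Completion: 10=1  11=12  12=30  13=22  14=15  15=28
Turnaround (C−A): 10=1  11=6  12=24  13=15  14=7  15=20
Turnaround(13) = completion − arrival = 22 − 7 = 15

15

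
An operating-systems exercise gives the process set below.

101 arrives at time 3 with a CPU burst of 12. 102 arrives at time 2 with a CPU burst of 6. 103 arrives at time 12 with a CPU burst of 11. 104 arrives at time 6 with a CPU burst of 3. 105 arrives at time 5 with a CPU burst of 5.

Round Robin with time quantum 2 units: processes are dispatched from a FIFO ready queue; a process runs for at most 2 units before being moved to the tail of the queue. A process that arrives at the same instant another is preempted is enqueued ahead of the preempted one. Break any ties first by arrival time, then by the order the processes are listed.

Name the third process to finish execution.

Gantt: | idle 0-2 | 102 2-4 | 101 4-6 | 102 6-8 | 105 8-10 | 104 10-12 | 101 12-14 | 102 14-16 | 105 16-18 | 103 18-20 | 104 20-21 | 101 21-23 | 105 23-24 | 103 24-26 | 101 26-28 | 103 28-30 | 101 30-32 | 103 32-34 | 101 34-36 | 103 36-39 |
Completion: 101=36  102=16  103=39  104=21  105=24
Turnaround (C−A): 101=33  102=14  103=27  104=15  105=19
Finish order: 102 → 104 → 105 → 101 → 103

105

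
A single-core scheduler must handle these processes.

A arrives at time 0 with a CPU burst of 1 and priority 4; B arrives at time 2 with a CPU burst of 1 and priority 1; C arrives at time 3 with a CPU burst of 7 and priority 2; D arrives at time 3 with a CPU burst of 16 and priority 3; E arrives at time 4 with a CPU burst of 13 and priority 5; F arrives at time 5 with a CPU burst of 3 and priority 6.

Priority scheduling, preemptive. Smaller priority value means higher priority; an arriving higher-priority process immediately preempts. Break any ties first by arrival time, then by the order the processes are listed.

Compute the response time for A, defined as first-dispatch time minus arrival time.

0

Gantt: | A 0-1 | idle 1-2 | B 2-3 | C 3-10 | D 10-26 | E 26-39 | F 39-42 |
Completion: A=1  B=3  C=10  D=26  E=39  F=42
Turnaround (C−A): A=1  B=1  C=7  D=23  E=35  F=37
Response(A) = first start − arrival = 0 − 0 = 0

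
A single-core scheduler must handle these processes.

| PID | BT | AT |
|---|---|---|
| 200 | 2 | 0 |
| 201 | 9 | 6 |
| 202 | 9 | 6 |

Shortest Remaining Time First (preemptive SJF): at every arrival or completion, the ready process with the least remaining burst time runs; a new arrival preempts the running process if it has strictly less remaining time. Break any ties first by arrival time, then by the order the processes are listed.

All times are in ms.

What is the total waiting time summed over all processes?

9

Schedule: | 200 0-2 | idle 2-6 | 201 6-15 | 202 15-24 |
Completion: 200=2  201=15  202=24
Waiting = turnaround − burst: 200=0, 201=0, 202=9
Total waiting = 0 + 0 + 9 = 9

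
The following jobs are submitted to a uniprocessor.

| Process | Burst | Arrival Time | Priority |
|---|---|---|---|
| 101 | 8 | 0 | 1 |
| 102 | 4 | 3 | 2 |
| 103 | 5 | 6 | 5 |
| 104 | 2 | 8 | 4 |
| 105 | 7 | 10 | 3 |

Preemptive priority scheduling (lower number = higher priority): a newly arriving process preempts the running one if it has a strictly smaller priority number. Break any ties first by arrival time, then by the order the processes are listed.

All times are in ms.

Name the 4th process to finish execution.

Schedule: | 101 0-8 | 102 8-12 | 105 12-19 | 104 19-21 | 103 21-26 |
Completion: 101=8  102=12  103=26  104=21  105=19
Turnaround (C−A): 101=8  102=9  103=20  104=13  105=9
Finish order: 101 → 102 → 105 → 104 → 103

104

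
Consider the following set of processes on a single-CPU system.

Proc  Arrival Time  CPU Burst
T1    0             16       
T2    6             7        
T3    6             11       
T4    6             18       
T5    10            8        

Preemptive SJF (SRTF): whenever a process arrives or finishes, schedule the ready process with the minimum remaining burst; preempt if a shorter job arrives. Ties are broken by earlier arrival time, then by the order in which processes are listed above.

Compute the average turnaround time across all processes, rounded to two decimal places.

Gantt: | T1 0-6 | T2 6-13 | T5 13-21 | T1 21-31 | T3 31-42 | T4 42-60 |
Completion: T1=31  T2=13  T3=42  T4=60  T5=21
Turnaround (C−A): T1=31  T2=7  T3=36  T4=54  T5=11
Turnaround times: T1=31, T2=7, T3=36, T4=54, T5=11
Average turnaround = (31+7+36+54+11) / 5 = 139/5 = 27.80

27.80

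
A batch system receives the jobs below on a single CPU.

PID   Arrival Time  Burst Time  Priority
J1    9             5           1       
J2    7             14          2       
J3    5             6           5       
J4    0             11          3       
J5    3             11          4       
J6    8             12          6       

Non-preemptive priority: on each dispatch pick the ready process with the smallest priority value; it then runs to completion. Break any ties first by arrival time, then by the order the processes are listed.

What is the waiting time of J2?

Schedule: | J4 0-11 | J1 11-16 | J2 16-30 | J5 30-41 | J3 41-47 | J6 47-59 |
Completion: J1=16  J2=30  J3=47  J4=11  J5=41  J6=59
Turnaround (C−A): J1=7  J2=23  J3=42  J4=11  J5=38  J6=51
Waiting(J2) = turnaround − burst = 23 − 14 = 9

9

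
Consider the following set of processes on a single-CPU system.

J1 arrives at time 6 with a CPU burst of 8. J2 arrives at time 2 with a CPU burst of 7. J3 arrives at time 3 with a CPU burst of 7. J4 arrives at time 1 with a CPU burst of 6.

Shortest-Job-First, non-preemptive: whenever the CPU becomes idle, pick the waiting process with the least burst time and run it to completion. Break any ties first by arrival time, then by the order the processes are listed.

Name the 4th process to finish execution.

Schedule: | idle 0-1 | J4 1-7 | J2 7-14 | J3 14-21 | J1 21-29 |
Completion: J1=29  J2=14  J3=21  J4=7
Turnaround (C−A): J1=23  J2=12  J3=18  J4=6
Finish order: J4 → J2 → J3 → J1

J1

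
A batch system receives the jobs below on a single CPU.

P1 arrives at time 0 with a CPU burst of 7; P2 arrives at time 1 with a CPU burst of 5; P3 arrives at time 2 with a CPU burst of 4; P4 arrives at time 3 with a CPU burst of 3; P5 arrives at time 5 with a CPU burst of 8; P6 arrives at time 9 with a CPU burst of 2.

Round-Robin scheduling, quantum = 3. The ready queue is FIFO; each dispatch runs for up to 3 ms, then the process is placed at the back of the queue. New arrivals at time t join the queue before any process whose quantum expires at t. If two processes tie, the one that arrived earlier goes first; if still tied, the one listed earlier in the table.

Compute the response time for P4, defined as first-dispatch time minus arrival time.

Gantt: | P1 0-3 | P2 3-6 | P3 6-9 | P4 9-12 | P1 12-15 | P5 15-18 | P2 18-20 | P6 20-22 | P3 22-23 | P1 23-24 | P5 24-29 |
Completion: P1=24  P2=20  P3=23  P4=12  P5=29  P6=22
Turnaround (C−A): P1=24  P2=19  P3=21  P4=9  P5=24  P6=13
Response(P4) = first start − arrival = 9 − 3 = 6

6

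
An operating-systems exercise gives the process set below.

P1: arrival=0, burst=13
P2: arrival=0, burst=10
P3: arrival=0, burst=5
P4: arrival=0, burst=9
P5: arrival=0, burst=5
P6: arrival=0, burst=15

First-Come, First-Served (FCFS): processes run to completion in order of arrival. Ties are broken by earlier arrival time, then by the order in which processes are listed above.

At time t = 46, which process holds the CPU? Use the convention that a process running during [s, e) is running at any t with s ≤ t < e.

P6

Timeline: | P1 0-13 | P2 13-23 | P3 23-28 | P4 28-37 | P5 37-42 | P6 42-57 |
Completion: P1=13  P2=23  P3=28  P4=37  P5=42  P6=57
Turnaround (C−A): P1=13  P2=23  P3=28  P4=37  P5=42  P6=57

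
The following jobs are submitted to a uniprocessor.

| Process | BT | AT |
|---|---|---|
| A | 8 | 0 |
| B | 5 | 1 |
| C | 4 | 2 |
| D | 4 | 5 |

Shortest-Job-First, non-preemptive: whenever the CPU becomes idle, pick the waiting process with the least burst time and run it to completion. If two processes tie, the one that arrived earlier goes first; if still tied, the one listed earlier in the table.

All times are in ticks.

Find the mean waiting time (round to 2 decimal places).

7.00

Timeline: | A 0-8 | C 8-12 | D 12-16 | B 16-21 |
Completion: A=8  B=21  C=12  D=16
Turnaround (C−A): A=8  B=20  C=10  D=11
Waiting times: A=0, B=15, C=6, D=7
Average waiting = (0+15+6+7) / 4 = 28/4 = 7.00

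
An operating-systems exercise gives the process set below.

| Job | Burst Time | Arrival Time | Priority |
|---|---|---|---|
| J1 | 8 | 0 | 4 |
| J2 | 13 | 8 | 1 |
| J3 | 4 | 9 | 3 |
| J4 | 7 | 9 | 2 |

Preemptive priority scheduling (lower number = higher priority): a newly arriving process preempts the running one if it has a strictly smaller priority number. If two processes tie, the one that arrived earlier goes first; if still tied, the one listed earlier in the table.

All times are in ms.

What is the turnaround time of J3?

Timeline: | J1 0-8 | J2 8-21 | J4 21-28 | J3 28-32 |
Completion: J1=8  J2=21  J3=32  J4=28
Turnaround (C−A): J1=8  J2=13  J3=23  J4=19
Turnaround(J3) = completion − arrival = 32 − 9 = 23

23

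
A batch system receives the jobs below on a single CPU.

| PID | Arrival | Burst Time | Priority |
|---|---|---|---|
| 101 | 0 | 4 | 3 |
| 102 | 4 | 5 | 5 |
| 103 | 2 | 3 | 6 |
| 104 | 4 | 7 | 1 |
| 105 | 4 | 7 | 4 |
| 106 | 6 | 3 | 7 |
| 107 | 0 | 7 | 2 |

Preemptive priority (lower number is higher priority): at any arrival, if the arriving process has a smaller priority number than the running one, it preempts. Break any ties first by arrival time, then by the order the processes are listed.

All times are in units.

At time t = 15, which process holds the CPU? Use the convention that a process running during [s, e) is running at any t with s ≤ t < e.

Timeline: | 107 0-4 | 104 4-11 | 107 11-14 | 101 14-18 | 105 18-25 | 102 25-30 | 103 30-33 | 106 33-36 |
Completion: 101=18  102=30  103=33  104=11  105=25  106=36  107=14
Turnaround (C−A): 101=18  102=26  103=31  104=7  105=21  106=30  107=14

101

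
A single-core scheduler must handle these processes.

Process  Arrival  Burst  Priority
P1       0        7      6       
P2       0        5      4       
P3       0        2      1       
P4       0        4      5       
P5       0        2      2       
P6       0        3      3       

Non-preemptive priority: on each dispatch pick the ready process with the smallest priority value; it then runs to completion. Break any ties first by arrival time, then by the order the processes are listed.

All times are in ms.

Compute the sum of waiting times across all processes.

41

Gantt: | P3 0-2 | P5 2-4 | P6 4-7 | P2 7-12 | P4 12-16 | P1 16-23 |
Completion: P1=23  P2=12  P3=2  P4=16  P5=4  P6=7
Waiting = turnaround − burst: P1=16, P2=7, P3=0, P4=12, P5=2, P6=4
Total waiting = 16 + 7 + 0 + 12 + 2 + 4 = 41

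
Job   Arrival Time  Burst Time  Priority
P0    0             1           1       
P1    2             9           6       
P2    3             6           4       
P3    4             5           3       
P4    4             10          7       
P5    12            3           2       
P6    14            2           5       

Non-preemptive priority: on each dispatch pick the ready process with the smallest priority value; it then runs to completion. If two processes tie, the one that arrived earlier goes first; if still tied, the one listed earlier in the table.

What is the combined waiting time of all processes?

Gantt: | P0 0-1 | idle 1-2 | P1 2-11 | P3 11-16 | P5 16-19 | P2 19-25 | P6 25-27 | P4 27-37 |
Completion: P0=1  P1=11  P2=25  P3=16  P4=37  P5=19  P6=27
Turnaround (C−A): P0=1  P1=9  P2=22  P3=12  P4=33  P5=7  P6=13
Waiting = turnaround − burst: P0=0, P1=0, P2=16, P3=7, P4=23, P5=4, P6=11
Total waiting = 0 + 0 + 16 + 7 + 23 + 4 + 11 = 61

61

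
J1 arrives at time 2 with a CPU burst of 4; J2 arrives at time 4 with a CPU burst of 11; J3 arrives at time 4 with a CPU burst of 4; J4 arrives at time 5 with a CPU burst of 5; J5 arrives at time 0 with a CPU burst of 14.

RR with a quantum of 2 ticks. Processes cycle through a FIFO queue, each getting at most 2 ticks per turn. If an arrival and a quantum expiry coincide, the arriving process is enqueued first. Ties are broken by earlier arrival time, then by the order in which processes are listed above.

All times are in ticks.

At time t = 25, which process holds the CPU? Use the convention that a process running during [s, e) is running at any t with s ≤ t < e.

J2

Timeline: | J5 0-2 | J1 2-4 | J5 4-6 | J2 6-8 | J3 8-10 | J1 10-12 | J4 12-14 | J5 14-16 | J2 16-18 | J3 18-20 | J4 20-22 | J5 22-24 | J2 24-26 | J4 26-27 | J5 27-29 | J2 29-31 | J5 31-33 | J2 33-35 | J5 35-37 | J2 37-38 |
Completion: J1=12  J2=38  J3=20  J4=27  J5=37
Turnaround (C−A): J1=10  J2=34  J3=16  J4=22  J5=37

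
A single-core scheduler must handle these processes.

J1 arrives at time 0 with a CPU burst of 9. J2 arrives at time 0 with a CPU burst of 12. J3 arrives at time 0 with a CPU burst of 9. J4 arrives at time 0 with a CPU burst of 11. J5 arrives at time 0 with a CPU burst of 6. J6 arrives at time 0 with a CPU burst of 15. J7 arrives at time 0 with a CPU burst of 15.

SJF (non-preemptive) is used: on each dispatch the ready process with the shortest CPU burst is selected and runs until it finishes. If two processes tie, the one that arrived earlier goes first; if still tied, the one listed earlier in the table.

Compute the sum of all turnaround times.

Schedule: | J5 0-6 | J1 6-15 | J3 15-24 | J4 24-35 | J2 35-47 | J6 47-62 | J7 62-77 |
Completion: J1=15  J2=47  J3=24  J4=35  J5=6  J6=62  J7=77
Turnaround = completion − arrival: J1=15, J2=47, J3=24, J4=35, J5=6, J6=62, J7=77
Total turnaround = 15 + 47 + 24 + 35 + 6 + 62 + 77 = 266

266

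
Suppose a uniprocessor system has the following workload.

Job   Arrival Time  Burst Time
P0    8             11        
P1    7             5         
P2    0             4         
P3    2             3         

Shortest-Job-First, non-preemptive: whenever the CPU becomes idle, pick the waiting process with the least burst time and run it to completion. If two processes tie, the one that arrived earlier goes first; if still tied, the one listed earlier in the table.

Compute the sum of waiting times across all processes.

6

Gantt: | P2 0-4 | P3 4-7 | P1 7-12 | P0 12-23 |
Completion: P0=23  P1=12  P2=4  P3=7
Waiting = turnaround − burst: P0=4, P1=0, P2=0, P3=2
Total waiting = 4 + 0 + 0 + 2 = 6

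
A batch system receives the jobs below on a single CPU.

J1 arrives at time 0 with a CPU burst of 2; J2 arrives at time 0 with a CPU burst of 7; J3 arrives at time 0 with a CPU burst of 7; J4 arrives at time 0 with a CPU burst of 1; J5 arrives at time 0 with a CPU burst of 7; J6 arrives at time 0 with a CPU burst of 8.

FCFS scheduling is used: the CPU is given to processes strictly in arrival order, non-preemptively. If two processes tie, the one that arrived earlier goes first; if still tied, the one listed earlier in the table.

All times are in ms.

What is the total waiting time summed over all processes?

68

Schedule: | J1 0-2 | J2 2-9 | J3 9-16 | J4 16-17 | J5 17-24 | J6 24-32 |
Completion: J1=2  J2=9  J3=16  J4=17  J5=24  J6=32
Turnaround (C−A): J1=2  J2=9  J3=16  J4=17  J5=24  J6=32
Waiting = turnaround − burst: J1=0, J2=2, J3=9, J4=16, J5=17, J6=24
Total waiting = 0 + 2 + 9 + 16 + 17 + 24 = 68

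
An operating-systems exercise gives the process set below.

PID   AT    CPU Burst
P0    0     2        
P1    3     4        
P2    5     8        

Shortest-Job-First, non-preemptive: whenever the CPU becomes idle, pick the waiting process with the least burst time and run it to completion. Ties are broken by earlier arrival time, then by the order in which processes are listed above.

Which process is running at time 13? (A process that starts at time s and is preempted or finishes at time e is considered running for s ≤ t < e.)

Timeline: | P0 0-2 | idle 2-3 | P1 3-7 | P2 7-15 |
Completion: P0=2  P1=7  P2=15

P2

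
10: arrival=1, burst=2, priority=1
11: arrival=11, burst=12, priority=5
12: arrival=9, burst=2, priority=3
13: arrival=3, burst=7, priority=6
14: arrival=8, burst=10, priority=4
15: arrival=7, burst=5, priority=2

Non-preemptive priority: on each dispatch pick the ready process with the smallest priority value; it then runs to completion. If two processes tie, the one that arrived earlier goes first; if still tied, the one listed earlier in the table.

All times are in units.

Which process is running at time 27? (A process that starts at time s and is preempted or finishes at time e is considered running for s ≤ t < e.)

Schedule: | idle 0-1 | 10 1-3 | 13 3-10 | 15 10-15 | 12 15-17 | 14 17-27 | 11 27-39 |
Completion: 10=3  11=39  12=17  13=10  14=27  15=15
Turnaround (C−A): 10=2  11=28  12=8  13=7  14=19  15=8

11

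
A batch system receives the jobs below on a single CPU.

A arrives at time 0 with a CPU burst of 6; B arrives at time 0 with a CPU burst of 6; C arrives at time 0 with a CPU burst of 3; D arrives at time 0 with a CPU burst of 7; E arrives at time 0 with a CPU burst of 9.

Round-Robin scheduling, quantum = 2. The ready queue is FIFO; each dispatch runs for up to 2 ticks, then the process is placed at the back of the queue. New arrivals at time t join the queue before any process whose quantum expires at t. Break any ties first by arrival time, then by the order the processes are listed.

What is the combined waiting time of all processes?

Timeline: | A 0-2 | B 2-4 | C 4-6 | D 6-8 | E 8-10 | A 10-12 | B 12-14 | C 14-15 | D 15-17 | E 17-19 | A 19-21 | B 21-23 | D 23-25 | E 25-27 | D 27-28 | E 28-31 |
Completion: A=21  B=23  C=15  D=28  E=31
Turnaround (C−A): A=21  B=23  C=15  D=28  E=31
Waiting = turnaround − burst: A=15, B=17, C=12, D=21, E=22
Total waiting = 15 + 17 + 12 + 21 + 22 = 87

87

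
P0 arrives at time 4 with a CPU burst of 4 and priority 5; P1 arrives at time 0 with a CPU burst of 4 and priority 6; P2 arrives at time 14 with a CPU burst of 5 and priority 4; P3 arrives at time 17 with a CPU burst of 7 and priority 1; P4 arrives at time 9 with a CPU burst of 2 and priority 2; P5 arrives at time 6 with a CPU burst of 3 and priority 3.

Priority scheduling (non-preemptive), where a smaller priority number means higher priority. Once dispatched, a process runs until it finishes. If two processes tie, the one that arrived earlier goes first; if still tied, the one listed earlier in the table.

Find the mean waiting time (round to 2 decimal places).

Gantt: | P1 0-4 | P0 4-8 | P5 8-11 | P4 11-13 | idle 13-14 | P2 14-19 | P3 19-26 |
Completion: P0=8  P1=4  P2=19  P3=26  P4=13  P5=11
Turnaround (C−A): P0=4  P1=4  P2=5  P3=9  P4=4  P5=5
Waiting times: P0=0, P1=0, P2=0, P3=2, P4=2, P5=2
Average waiting = (0+0+0+2+2+2) / 6 = 6/6 = 1.00

1.00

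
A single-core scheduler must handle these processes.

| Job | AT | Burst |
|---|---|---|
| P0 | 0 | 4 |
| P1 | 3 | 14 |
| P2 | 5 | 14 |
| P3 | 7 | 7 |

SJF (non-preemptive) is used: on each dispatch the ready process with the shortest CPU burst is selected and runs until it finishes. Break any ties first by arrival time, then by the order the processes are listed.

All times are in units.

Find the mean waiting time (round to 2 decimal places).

8.00

Schedule: | P0 0-4 | P1 4-18 | P3 18-25 | P2 25-39 |
Completion: P0=4  P1=18  P2=39  P3=25
Waiting times: P0=0, P1=1, P2=20, P3=11
Average waiting = (0+1+20+11) / 4 = 32/4 = 8.00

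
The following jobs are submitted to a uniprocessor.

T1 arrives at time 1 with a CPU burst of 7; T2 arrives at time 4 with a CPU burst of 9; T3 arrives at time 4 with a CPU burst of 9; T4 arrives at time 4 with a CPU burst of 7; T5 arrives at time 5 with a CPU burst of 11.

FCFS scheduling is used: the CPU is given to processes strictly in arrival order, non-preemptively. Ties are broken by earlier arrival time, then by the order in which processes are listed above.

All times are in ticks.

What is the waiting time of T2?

4

Timeline: | idle 0-1 | T1 1-8 | T2 8-17 | T3 17-26 | T4 26-33 | T5 33-44 |
Completion: T1=8  T2=17  T3=26  T4=33  T5=44
Turnaround (C−A): T1=7  T2=13  T3=22  T4=29  T5=39
Waiting(T2) = turnaround − burst = 13 − 9 = 4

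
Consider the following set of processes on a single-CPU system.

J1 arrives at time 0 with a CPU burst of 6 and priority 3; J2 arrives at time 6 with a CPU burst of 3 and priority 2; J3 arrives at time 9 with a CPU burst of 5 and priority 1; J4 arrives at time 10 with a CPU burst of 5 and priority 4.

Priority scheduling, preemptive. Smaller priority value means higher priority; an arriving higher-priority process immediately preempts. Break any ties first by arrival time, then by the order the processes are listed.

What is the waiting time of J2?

0

Timeline: | J1 0-6 | J2 6-9 | J3 9-14 | J4 14-19 |
Completion: J1=6  J2=9  J3=14  J4=19
Turnaround (C−A): J1=6  J2=3  J3=5  J4=9
Waiting(J2) = turnaround − burst = 3 − 3 = 0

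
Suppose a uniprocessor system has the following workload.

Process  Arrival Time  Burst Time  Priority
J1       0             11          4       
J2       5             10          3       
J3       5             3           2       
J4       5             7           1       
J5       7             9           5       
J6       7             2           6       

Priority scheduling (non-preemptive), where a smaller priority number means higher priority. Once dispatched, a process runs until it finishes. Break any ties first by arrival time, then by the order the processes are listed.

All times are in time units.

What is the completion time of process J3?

21

Timeline: | J1 0-11 | J4 11-18 | J3 18-21 | J2 21-31 | J5 31-40 | J6 40-42 |
Completion: J1=11  J2=31  J3=21  J4=18  J5=40  J6=42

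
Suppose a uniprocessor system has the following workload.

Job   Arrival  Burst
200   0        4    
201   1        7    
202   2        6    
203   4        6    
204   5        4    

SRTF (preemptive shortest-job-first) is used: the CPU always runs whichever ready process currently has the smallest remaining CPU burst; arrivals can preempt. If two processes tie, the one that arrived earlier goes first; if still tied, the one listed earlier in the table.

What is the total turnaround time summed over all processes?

62

Schedule: | 200 0-4 | 202 4-5 | 204 5-9 | 202 9-14 | 203 14-20 | 201 20-27 |
Completion: 200=4  201=27  202=14  203=20  204=9
Turnaround (C−A): 200=4  201=26  202=12  203=16  204=4
Turnaround = completion − arrival: 200=4, 201=26, 202=12, 203=16, 204=4
Total turnaround = 4 + 26 + 12 + 16 + 4 = 62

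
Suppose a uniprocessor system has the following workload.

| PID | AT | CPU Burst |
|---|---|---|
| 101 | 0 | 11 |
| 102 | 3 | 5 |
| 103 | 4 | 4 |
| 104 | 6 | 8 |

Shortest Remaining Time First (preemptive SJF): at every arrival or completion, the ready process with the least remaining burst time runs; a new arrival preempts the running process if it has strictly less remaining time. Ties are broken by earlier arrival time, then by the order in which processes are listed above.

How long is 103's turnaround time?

Schedule: | 101 0-3 | 102 3-8 | 103 8-12 | 101 12-20 | 104 20-28 |
Completion: 101=20  102=8  103=12  104=28
Turnaround (C−A): 101=20  102=5  103=8  104=22
Turnaround(103) = completion − arrival = 12 − 4 = 8

8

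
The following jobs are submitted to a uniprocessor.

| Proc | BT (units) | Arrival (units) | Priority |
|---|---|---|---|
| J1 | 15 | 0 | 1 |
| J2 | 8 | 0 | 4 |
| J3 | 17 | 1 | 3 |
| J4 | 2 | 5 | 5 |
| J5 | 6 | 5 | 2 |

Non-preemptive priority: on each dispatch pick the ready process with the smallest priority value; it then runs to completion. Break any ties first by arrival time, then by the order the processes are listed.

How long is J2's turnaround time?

46

Schedule: | J1 0-15 | J5 15-21 | J3 21-38 | J2 38-46 | J4 46-48 |
Completion: J1=15  J2=46  J3=38  J4=48  J5=21
Turnaround(J2) = completion − arrival = 46 − 0 = 46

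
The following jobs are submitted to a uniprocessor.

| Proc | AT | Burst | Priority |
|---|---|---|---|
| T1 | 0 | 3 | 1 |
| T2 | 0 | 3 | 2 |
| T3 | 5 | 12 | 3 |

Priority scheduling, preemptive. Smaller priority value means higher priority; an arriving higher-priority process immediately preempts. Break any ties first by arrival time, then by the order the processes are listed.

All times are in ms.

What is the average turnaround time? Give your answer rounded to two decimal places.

Gantt: | T1 0-3 | T2 3-6 | T3 6-18 |
Completion: T1=3  T2=6  T3=18
Turnaround (C−A): T1=3  T2=6  T3=13
Turnaround times: T1=3, T2=6, T3=13
Average turnaround = (3+6+13) / 3 = 22/3 = 7.33

7.33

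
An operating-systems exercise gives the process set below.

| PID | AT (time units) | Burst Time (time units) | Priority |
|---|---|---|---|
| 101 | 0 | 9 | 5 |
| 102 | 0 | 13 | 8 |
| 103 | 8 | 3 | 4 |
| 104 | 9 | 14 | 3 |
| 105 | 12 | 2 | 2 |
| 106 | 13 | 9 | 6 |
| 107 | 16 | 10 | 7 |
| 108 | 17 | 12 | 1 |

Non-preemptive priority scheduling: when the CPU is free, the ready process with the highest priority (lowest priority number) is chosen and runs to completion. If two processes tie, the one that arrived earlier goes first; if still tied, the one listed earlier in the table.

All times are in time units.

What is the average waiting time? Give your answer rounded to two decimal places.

Timeline: | 101 0-9 | 104 9-23 | 108 23-35 | 105 35-37 | 103 37-40 | 106 40-49 | 107 49-59 | 102 59-72 |
Completion: 101=9  102=72  103=40  104=23  105=37  106=49  107=59  108=35
Turnaround (C−A): 101=9  102=72  103=32  104=14  105=25  106=36  107=43  108=18
Waiting times: 101=0, 102=59, 103=29, 104=0, 105=23, 106=27, 107=33, 108=6
Average waiting = (0+59+29+0+23+27+33+6) / 8 = 177/8 = 22.13

22.13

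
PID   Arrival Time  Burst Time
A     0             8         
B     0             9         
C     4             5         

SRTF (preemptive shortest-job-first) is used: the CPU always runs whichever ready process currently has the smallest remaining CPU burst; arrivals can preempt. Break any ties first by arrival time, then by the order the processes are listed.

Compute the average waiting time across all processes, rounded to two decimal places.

Gantt: | A 0-8 | C 8-13 | B 13-22 |
Completion: A=8  B=22  C=13
Turnaround (C−A): A=8  B=22  C=9
Waiting times: A=0, B=13, C=4
Average waiting = (0+13+4) / 3 = 17/3 = 5.67

5.67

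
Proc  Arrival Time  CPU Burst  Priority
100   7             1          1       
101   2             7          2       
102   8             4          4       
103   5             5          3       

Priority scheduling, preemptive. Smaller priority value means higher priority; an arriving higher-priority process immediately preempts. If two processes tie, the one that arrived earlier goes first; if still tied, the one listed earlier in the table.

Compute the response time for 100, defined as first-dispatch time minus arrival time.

0

Schedule: | idle 0-2 | 101 2-7 | 100 7-8 | 101 8-10 | 103 10-15 | 102 15-19 |
Completion: 100=8  101=10  102=19  103=15
Turnaround (C−A): 100=1  101=8  102=11  103=10
Response(100) = first start − arrival = 7 − 7 = 0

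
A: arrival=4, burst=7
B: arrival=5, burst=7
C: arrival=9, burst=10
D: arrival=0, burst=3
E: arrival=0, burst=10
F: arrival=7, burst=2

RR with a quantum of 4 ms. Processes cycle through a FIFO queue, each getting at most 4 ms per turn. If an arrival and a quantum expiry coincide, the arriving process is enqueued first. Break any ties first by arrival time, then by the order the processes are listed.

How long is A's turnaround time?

24

Timeline: | D 0-3 | E 3-7 | A 7-11 | B 11-15 | F 15-17 | E 17-21 | C 21-25 | A 25-28 | B 28-31 | E 31-33 | C 33-39 |
Completion: A=28  B=31  C=39  D=3  E=33  F=17
Turnaround (C−A): A=24  B=26  C=30  D=3  E=33  F=10
Turnaround(A) = completion − arrival = 28 − 4 = 24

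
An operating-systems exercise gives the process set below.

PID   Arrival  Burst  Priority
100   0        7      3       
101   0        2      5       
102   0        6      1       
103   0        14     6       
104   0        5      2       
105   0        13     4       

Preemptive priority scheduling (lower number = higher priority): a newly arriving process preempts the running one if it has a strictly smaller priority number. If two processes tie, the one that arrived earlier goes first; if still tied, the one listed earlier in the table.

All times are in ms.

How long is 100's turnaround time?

Schedule: | 102 0-6 | 104 6-11 | 100 11-18 | 105 18-31 | 101 31-33 | 103 33-47 |
Completion: 100=18  101=33  102=6  103=47  104=11  105=31
Turnaround (C−A): 100=18  101=33  102=6  103=47  104=11  105=31
Turnaround(100) = completion − arrival = 18 − 0 = 18

18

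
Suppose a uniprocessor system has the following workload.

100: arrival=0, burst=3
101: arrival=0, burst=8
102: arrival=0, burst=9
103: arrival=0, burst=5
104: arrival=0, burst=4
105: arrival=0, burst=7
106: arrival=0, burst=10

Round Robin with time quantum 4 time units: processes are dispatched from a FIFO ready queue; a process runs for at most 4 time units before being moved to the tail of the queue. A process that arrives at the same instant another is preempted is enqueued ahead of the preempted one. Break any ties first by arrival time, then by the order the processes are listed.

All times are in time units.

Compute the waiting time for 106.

36

Timeline: | 100 0-3 | 101 3-7 | 102 7-11 | 103 11-15 | 104 15-19 | 105 19-23 | 106 23-27 | 101 27-31 | 102 31-35 | 103 35-36 | 105 36-39 | 106 39-43 | 102 43-44 | 106 44-46 |
Completion: 100=3  101=31  102=44  103=36  104=19  105=39  106=46
Turnaround (C−A): 100=3  101=31  102=44  103=36  104=19  105=39  106=46
Waiting(106) = turnaround − burst = 46 − 10 = 36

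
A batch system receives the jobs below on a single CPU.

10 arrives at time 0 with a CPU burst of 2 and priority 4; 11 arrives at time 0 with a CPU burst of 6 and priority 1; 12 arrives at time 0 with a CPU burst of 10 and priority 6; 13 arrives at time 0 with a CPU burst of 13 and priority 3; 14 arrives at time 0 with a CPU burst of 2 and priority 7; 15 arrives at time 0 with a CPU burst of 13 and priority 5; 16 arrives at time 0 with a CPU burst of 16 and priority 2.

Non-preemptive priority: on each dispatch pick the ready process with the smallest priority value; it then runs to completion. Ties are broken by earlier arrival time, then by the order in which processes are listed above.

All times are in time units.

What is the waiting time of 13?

Timeline: | 11 0-6 | 16 6-22 | 13 22-35 | 10 35-37 | 15 37-50 | 12 50-60 | 14 60-62 |
Completion: 10=37  11=6  12=60  13=35  14=62  15=50  16=22
Turnaround (C−A): 10=37  11=6  12=60  13=35  14=62  15=50  16=22
Waiting(13) = turnaround − burst = 35 − 13 = 22

22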